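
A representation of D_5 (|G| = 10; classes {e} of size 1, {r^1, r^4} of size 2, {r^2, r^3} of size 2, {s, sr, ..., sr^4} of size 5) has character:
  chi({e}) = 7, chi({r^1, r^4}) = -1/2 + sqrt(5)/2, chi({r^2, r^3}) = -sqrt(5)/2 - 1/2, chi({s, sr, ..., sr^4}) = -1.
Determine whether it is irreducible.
Not irreducible (reducible): <chi, chi> = 6 > 1.

Details: <chi, chi> = (1/|G|) sum_C |C| * |chi(C)|^2 = (1/10)[1*|7|^2 + 2*|-1/2 + sqrt(5)/2|^2 + 2*|-sqrt(5)/2 - 1/2|^2 + 5*|-1|^2]
  = (1/10)[(49) + (3 - sqrt(5)) + (sqrt(5) + 3) + (5)] = 60/10 = 6.
A character is irreducible iff <chi, chi> = 1, so this representation is reducible.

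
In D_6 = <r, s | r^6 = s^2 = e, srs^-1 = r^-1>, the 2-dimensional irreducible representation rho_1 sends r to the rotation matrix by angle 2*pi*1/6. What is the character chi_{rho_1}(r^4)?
chi_{rho_1}(r^4) = 2*cos(2*pi*1*4/6) = -1

Derivation: rho_1(r^4) is rotation by angle 2*pi*1*4/6, whose trace is 2*cos(2*pi*1*4/6) = -1.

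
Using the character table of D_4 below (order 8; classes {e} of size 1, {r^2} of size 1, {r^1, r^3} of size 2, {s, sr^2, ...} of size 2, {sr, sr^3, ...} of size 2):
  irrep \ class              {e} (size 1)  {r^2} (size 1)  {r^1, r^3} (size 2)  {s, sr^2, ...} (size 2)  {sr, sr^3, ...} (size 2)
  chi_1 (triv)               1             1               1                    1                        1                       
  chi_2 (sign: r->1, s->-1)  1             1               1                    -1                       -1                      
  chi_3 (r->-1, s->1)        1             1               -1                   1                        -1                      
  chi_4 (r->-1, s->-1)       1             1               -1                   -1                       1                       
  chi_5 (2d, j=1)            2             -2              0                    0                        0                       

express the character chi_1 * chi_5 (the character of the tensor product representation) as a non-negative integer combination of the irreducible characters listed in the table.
chi_1 tensor chi_5 = chi_5 (all other irreducibles have multiplicity 0).

Explanation: The character of a tensor product is the pointwise product (chi_1 * chi_5)(C) = chi_1(C) * chi_5(C):
  {e}: (1)*(2), {r^2}: (1)*(-2), {r^1, r^3}: (1)*(0), {s, sr^2, ...}: (1)*(0), {sr, sr^3, ...}: (1)*(0)
so (chi_1 * chi_5) takes values
  {e} -> 2, {r^2} -> -2, {r^1, r^3} -> 0, {s, sr^2, ...} -> 0, {sr, sr^3, ...} -> 0.
Now take the inner product of this character with each irreducible chi from the table, <chi_1*chi_5, chi> = (1/8) sum_C |C| (chi_1*chi_5)(C) conj(chi(C)):
  <chi_1*chi_5, chi_1> = (1/8)[1*(2)*conj(1) + 1*(-2)*conj(1) + 2*(0)*conj(1) + 2*(0)*conj(1) + 2*(0)*conj(1)]
      = (1/8)[(2) + (-2) + (0) + (0) + (0)] = 0/8 = 0
  <chi_1*chi_5, chi_2> = (1/8)[1*(2)*conj(1) + 1*(-2)*conj(1) + 2*(0)*conj(1) + 2*(0)*conj(-1) + 2*(0)*conj(-1)]
      = (1/8)[(2) + (-2) + (0) + (0) + (0)] = 0/8 = 0
  <chi_1*chi_5, chi_3> = (1/8)[1*(2)*conj(1) + 1*(-2)*conj(1) + 2*(0)*conj(-1) + 2*(0)*conj(1) + 2*(0)*conj(-1)]
      = (1/8)[(2) + (-2) + (0) + (0) + (0)] = 0/8 = 0
  <chi_1*chi_5, chi_4> = (1/8)[1*(2)*conj(1) + 1*(-2)*conj(1) + 2*(0)*conj(-1) + 2*(0)*conj(-1) + 2*(0)*conj(1)]
      = (1/8)[(2) + (-2) + (0) + (0) + (0)] = 0/8 = 0
  <chi_1*chi_5, chi_5> = (1/8)[1*(2)*conj(2) + 1*(-2)*conj(-2) + 2*(0)*conj(0) + 2*(0)*conj(0) + 2*(0)*conj(0)]
      = (1/8)[(4) + (4) + (0) + (0) + (0)] = 8/8 = 1
Hence the multiplicities are chi_5: 1. Dimension check: dim(chi_1)*dim(chi_5) = 1*2 = 2 and sum (mult * dim) = 1*2 = 2.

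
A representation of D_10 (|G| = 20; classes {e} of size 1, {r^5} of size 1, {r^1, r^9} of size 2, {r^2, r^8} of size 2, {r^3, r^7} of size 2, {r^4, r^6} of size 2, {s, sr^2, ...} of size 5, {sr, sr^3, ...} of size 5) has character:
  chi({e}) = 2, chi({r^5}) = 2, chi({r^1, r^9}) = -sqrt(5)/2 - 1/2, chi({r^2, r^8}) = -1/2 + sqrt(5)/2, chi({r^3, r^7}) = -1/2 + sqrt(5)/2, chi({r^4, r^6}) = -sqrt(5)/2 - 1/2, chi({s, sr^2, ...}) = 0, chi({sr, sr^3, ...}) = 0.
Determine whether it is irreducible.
Irreducible: <chi, chi> = 1.

Reasoning: <chi, chi> = (1/|G|) sum_C |C| * |chi(C)|^2 = (1/20)[1*|2|^2 + 1*|2|^2 + 2*|-sqrt(5)/2 - 1/2|^2 + 2*|-1/2 + sqrt(5)/2|^2 + 2*|-1/2 + sqrt(5)/2|^2 + 2*|-sqrt(5)/2 - 1/2|^2 + 5*|0|^2 + 5*|0|^2]
  = (1/20)[(4) + (4) + (sqrt(5) + 3) + (3 - sqrt(5)) + (3 - sqrt(5)) + (sqrt(5) + 3) + (0) + (0)] = 20/20 = 1.
A character is irreducible iff <chi, chi> = 1, so this representation is irreducible.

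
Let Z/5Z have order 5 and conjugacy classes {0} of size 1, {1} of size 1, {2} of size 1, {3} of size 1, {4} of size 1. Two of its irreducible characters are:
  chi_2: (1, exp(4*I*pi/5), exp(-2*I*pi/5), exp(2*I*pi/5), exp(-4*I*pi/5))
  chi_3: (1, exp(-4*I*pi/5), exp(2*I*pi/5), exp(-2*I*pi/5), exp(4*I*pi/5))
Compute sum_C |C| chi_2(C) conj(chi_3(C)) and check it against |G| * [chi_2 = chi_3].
Sum = 0; so <chi_2, chi_3> = 0 (distinct irreducibles are orthogonal).

Argument: Compute term by term over conjugacy classes (|C| * chi_2(C) * conj(chi_3(C))):
  1*(1)*conj(1) + 1*(exp(4*I*pi/5))*conj(exp(-4*I*pi/5)) + 1*(exp(-2*I*pi/5))*conj(exp(2*I*pi/5)) + 1*(exp(2*I*pi/5))*conj(exp(-2*I*pi/5)) + 1*(exp(-4*I*pi/5))*conj(exp(4*I*pi/5))
  = (1) + (exp(-2*I*pi/5)) + (exp(-4*I*pi/5)) + (exp(4*I*pi/5)) + (exp(2*I*pi/5))
  = 0.
(Exp terms are combined using exp(i*s)*conj(exp(i*t)) = exp(i*(s-t)), and sums of them are collapsed using the identity that for every m > 1 the m distinct m-th roots of unity sum to 0, e.g. 1 + exp(2*I*pi/3) + exp(-2*I*pi/3) = 0.)
Dividing by |G| = 5 gives 0/5 = 0, matching the row-orthogonality relation <chi_2, chi_3> = [chi_2 = chi_3].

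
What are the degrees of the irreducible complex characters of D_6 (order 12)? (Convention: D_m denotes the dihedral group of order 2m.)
Dimensions: 1, 1, 1, 1, 2, 2

Argument: There are 6 irreducibles (= number of conjugacy classes). Their dimensions d_i satisfy sum d_i^2 = |G| = 12: 1 + 1 + 1 + 1 + 4 + 4 = 12.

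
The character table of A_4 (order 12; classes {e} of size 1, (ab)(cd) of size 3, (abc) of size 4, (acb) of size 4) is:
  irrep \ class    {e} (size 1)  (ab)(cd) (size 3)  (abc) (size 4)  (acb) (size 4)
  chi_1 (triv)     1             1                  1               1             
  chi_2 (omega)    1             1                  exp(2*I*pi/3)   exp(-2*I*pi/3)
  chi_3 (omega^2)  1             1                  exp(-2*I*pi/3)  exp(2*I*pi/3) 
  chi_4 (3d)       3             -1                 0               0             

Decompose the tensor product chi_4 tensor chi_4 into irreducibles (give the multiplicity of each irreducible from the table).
chi_4 tensor chi_4 = chi_1 + chi_2 + chi_3 + 2*chi_4 (all other irreducibles have multiplicity 0).

Explanation: The character of a tensor product is the pointwise product (chi_4 * chi_4)(C) = chi_4(C) * chi_4(C):
  {e}: (3)*(3), (ab)(cd): (-1)*(-1), (abc): (0)*(0), (acb): (0)*(0)
so (chi_4 * chi_4) takes values
  {e} -> 9, (ab)(cd) -> 1, (abc) -> 0, (acb) -> 0.
Now take the inner product of this character with each irreducible chi from the table, <chi_4*chi_4, chi> = (1/12) sum_C |C| (chi_4*chi_4)(C) conj(chi(C)):
  <chi_4*chi_4, chi_1> = (1/12)[1*(9)*conj(1) + 3*(1)*conj(1) + 4*(0)*conj(1) + 4*(0)*conj(1)]
      = (1/12)[(9) + (3) + (0) + (0)] = 12/12 = 1
  <chi_4*chi_4, chi_2> = (1/12)[1*(9)*conj(1) + 3*(1)*conj(1) + 4*(0)*conj(exp(2*I*pi/3)) + 4*(0)*conj(exp(-2*I*pi/3))]
      = (1/12)[(9) + (3) + (0) + (0)] = 12/12 = 1
  <chi_4*chi_4, chi_3> = (1/12)[1*(9)*conj(1) + 3*(1)*conj(1) + 4*(0)*conj(exp(-2*I*pi/3)) + 4*(0)*conj(exp(2*I*pi/3))]
      = (1/12)[(9) + (3) + (0) + (0)] = 12/12 = 1
  <chi_4*chi_4, chi_4> = (1/12)[1*(9)*conj(3) + 3*(1)*conj(-1) + 4*(0)*conj(0) + 4*(0)*conj(0)]
      = (1/12)[(27) + (-3) + (0) + (0)] = 24/12 = 2
(Exp terms are combined using exp(i*s)*conj(exp(i*t)) = exp(i*(s-t)), and sums of them are collapsed using the identity that for every m > 1 the m distinct m-th roots of unity sum to 0, e.g. 1 + exp(2*I*pi/3) + exp(-2*I*pi/3) = 0.)
Hence the multiplicities are chi_1: 1, chi_2: 1, chi_3: 1, chi_4: 2. Dimension check: dim(chi_4)*dim(chi_4) = 3*3 = 9 and sum (mult * dim) = 1*1 + 1*1 + 1*1 + 2*3 = 9.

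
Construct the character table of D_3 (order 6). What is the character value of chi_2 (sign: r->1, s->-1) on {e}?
Conjugacy classes: {e} of size 1, {r^1, r^2} of size 2, {s, sr, ..., sr^2} of size 3.
Character table:
  irrep \ class              {e} (size 1)  {r^1, r^2} (size 2)  {s, sr, ..., sr^2} (size 3)
  chi_1 (triv)               1             1                    1                          
  chi_2 (sign: r->1, s->-1)  1             1                    -1                         
  chi_3 (2d, j=1)            2             -1                   0                          

Spot check: chi_2 (sign: r->1, s->-1) on {e} = 1.

Working: D_3 has order 2*3 = 6 with 3 conjugacy classes, hence 3 irreducibles. Sum of squared dims 1 + 1 + 4 = 6 = |G|. Linear characters come from the abelianisation; the 2-dimensional irreps have character r^k -> 2*cos(2*pi*j*k/3), reflections -> 0.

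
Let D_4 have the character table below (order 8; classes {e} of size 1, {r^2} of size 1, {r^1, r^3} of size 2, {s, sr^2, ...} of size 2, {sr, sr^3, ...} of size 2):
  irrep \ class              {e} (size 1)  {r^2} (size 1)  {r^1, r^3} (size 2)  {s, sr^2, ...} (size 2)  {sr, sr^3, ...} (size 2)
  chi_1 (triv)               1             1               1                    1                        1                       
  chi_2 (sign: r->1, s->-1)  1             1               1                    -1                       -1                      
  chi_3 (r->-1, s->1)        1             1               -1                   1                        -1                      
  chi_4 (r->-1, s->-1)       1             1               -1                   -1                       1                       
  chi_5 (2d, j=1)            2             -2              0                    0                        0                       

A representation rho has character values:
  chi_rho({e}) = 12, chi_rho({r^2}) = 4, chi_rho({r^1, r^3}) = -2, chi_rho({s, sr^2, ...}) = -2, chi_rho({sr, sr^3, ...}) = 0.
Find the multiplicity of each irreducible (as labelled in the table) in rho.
Multiplicities: chi_1: 1, chi_2: 2, chi_3: 2, chi_4: 3, chi_5: 2.

Justification: Use <chi_rho, chi> = (1/|G|) sum_C |C| * chi_rho(C) * conj(chi(C)) with |G| = 8 for each irreducible chi in the table:
  <chi_rho, chi_1> = (1/8)[1*(12)*conj(1) + 1*(4)*conj(1) + 2*(-2)*conj(1) + 2*(-2)*conj(1) + 2*(0)*conj(1)]
      = (1/8)[(12) + (4) + (-4) + (-4) + (0)] = 8/8 = 1
  <chi_rho, chi_2> = (1/8)[1*(12)*conj(1) + 1*(4)*conj(1) + 2*(-2)*conj(1) + 2*(-2)*conj(-1) + 2*(0)*conj(-1)]
      = (1/8)[(12) + (4) + (-4) + (4) + (0)] = 16/8 = 2
  <chi_rho, chi_3> = (1/8)[1*(12)*conj(1) + 1*(4)*conj(1) + 2*(-2)*conj(-1) + 2*(-2)*conj(1) + 2*(0)*conj(-1)]
      = (1/8)[(12) + (4) + (4) + (-4) + (0)] = 16/8 = 2
  <chi_rho, chi_4> = (1/8)[1*(12)*conj(1) + 1*(4)*conj(1) + 2*(-2)*conj(-1) + 2*(-2)*conj(-1) + 2*(0)*conj(1)]
      = (1/8)[(12) + (4) + (4) + (4) + (0)] = 24/8 = 3
  <chi_rho, chi_5> = (1/8)[1*(12)*conj(2) + 1*(4)*conj(-2) + 2*(-2)*conj(0) + 2*(-2)*conj(0) + 2*(0)*conj(0)]
      = (1/8)[(24) + (-8) + (0) + (0) + (0)] = 16/8 = 2
Dimension check: dim(rho) = sum (mult * dim) = 1*1 + 2*1 + 2*1 + 3*1 + 2*2 = 12 = chi_rho(e) = 12.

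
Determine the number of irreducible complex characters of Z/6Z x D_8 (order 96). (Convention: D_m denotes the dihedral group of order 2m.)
42

Explanation: The number of irreducible complex representations of a finite group equals its number of conjugacy classes. For a direct product, #classes(G x H) = #classes(G) * #classes(H). Z/6Z has 6 classes (abelian), D_8 has 7 classes, so 6 * 7 = 42, so Z/6Z x D_8 (order 96) has exactly 42 irreducible complex representations.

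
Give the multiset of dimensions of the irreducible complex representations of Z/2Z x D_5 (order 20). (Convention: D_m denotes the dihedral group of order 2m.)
Dimensions: 1, 1, 1, 1, 2, 2, 2, 2

Solution. There are 8 irreducibles (= number of conjugacy classes). Their dimensions d_i satisfy sum d_i^2 = |G| = 20: 1 + 1 + 1 + 1 + 4 + 4 + 4 + 4 = 20. (For the product with Z/2Z: each of the 2 1-dim characters of Z/2Z tensors with each irrep of D_5, giving 2 copies of each D_5-dimension.)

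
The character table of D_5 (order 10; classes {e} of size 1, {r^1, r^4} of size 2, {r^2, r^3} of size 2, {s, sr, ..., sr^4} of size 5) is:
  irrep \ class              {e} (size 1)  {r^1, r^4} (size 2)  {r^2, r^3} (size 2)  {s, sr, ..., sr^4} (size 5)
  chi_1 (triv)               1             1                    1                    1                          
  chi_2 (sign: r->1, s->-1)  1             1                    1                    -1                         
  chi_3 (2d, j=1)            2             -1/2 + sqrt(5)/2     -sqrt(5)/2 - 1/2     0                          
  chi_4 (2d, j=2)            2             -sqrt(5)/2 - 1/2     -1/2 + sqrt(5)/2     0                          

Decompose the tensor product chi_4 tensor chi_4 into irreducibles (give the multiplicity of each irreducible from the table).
chi_4 tensor chi_4 = chi_1 + chi_2 + chi_3 (all other irreducibles have multiplicity 0).

Proof sketch: The character of a tensor product is the pointwise product (chi_4 * chi_4)(C) = chi_4(C) * chi_4(C):
  {e}: (2)*(2), {r^1, r^4}: (-sqrt(5)/2 - 1/2)*(-sqrt(5)/2 - 1/2), {r^2, r^3}: (-1/2 + sqrt(5)/2)*(-1/2 + sqrt(5)/2), {s, sr, ..., sr^4}: (0)*(0)
so (chi_4 * chi_4) takes values
  {e} -> 4, {r^1, r^4} -> sqrt(5)/2 + 3/2, {r^2, r^3} -> 3/2 - sqrt(5)/2, {s, sr, ..., sr^4} -> 0.
Now take the inner product of this character with each irreducible chi from the table, <chi_4*chi_4, chi> = (1/10) sum_C |C| (chi_4*chi_4)(C) conj(chi(C)):
  <chi_4*chi_4, chi_1> = (1/10)[1*(4)*conj(1) + 2*(sqrt(5)/2 + 3/2)*conj(1) + 2*(3/2 - sqrt(5)/2)*conj(1) + 5*(0)*conj(1)]
      = (1/10)[(4) + (sqrt(5) + 3) + (3 - sqrt(5)) + (0)] = 10/10 = 1
  <chi_4*chi_4, chi_2> = (1/10)[1*(4)*conj(1) + 2*(sqrt(5)/2 + 3/2)*conj(1) + 2*(3/2 - sqrt(5)/2)*conj(1) + 5*(0)*conj(-1)]
      = (1/10)[(4) + (sqrt(5) + 3) + (3 - sqrt(5)) + (0)] = 10/10 = 1
  <chi_4*chi_4, chi_3> = (1/10)[1*(4)*conj(2) + 2*(sqrt(5)/2 + 3/2)*conj(-1/2 + sqrt(5)/2) + 2*(3/2 - sqrt(5)/2)*conj(-sqrt(5)/2 - 1/2) + 5*(0)*conj(0)]
      = (1/10)[(8) + (1 + sqrt(5)) + (1 - sqrt(5)) + (0)] = 10/10 = 1
  <chi_4*chi_4, chi_4> = (1/10)[1*(4)*conj(2) + 2*(sqrt(5)/2 + 3/2)*conj(-sqrt(5)/2 - 1/2) + 2*(3/2 - sqrt(5)/2)*conj(-1/2 + sqrt(5)/2) + 5*(0)*conj(0)]
      = (1/10)[(8) + (-2*sqrt(5) - 4) + (-4 + 2*sqrt(5)) + (0)] = 0/10 = 0
Hence the multiplicities are chi_1: 1, chi_2: 1, chi_3: 1. Dimension check: dim(chi_4)*dim(chi_4) = 2*2 = 4 and sum (mult * dim) = 1*1 + 1*1 + 1*2 = 4.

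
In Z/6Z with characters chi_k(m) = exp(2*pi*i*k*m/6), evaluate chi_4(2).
chi_4(2) = zeta_6^8 = exp(2*I*pi/3)

Details: chi_4(2) = zeta_6^(4*2) = zeta_6^8. Since zeta_6^6 = 1, this equals zeta_6^2 = exp(2*pi*i*2/6) = exp(2*I*pi/3).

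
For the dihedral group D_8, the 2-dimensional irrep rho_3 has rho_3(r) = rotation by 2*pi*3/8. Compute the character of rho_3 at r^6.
chi_{rho_3}(r^6) = 2*cos(2*pi*3*6/8) = 0

Explanation: rho_3(r^6) is rotation by angle 2*pi*3*6/8, whose trace is 2*cos(2*pi*3*6/8) = 0.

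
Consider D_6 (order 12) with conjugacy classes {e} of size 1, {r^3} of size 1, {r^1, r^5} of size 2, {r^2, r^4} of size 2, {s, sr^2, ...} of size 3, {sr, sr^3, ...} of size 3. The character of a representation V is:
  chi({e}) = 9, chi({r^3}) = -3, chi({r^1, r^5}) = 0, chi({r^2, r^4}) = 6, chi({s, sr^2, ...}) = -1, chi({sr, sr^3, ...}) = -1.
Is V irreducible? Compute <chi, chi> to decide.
Not irreducible (reducible): <chi, chi> = 14 > 1.

Argument: <chi, chi> = (1/|G|) sum_C |C| * |chi(C)|^2 = (1/12)[1*|9|^2 + 1*|-3|^2 + 2*|0|^2 + 2*|6|^2 + 3*|-1|^2 + 3*|-1|^2]
  = (1/12)[(81) + (9) + (0) + (72) + (3) + (3)] = 168/12 = 14.
A character is irreducible iff <chi, chi> = 1, so this representation is reducible.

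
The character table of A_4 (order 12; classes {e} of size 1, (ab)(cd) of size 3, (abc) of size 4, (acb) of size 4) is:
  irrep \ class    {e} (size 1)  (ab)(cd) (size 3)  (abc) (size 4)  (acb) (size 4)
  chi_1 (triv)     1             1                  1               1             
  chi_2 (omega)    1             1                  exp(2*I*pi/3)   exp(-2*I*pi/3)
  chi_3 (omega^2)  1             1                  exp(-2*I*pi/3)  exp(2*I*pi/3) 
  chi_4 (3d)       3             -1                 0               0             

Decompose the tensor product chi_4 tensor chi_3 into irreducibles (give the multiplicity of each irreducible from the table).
chi_4 tensor chi_3 = chi_4 (all other irreducibles have multiplicity 0).

Working: The character of a tensor product is the pointwise product (chi_4 * chi_3)(C) = chi_4(C) * chi_3(C):
  {e}: (3)*(1), (ab)(cd): (-1)*(1), (abc): (0)*(exp(-2*I*pi/3)), (acb): (0)*(exp(2*I*pi/3))
so (chi_4 * chi_3) takes values
  {e} -> 3, (ab)(cd) -> -1, (abc) -> 0, (acb) -> 0.
Now take the inner product of this character with each irreducible chi from the table, <chi_4*chi_3, chi> = (1/12) sum_C |C| (chi_4*chi_3)(C) conj(chi(C)):
  <chi_4*chi_3, chi_1> = (1/12)[1*(3)*conj(1) + 3*(-1)*conj(1) + 4*(0)*conj(1) + 4*(0)*conj(1)]
      = (1/12)[(3) + (-3) + (0) + (0)] = 0/12 = 0
  <chi_4*chi_3, chi_2> = (1/12)[1*(3)*conj(1) + 3*(-1)*conj(1) + 4*(0)*conj(exp(2*I*pi/3)) + 4*(0)*conj(exp(-2*I*pi/3))]
      = (1/12)[(3) + (-3) + (0) + (0)] = 0/12 = 0
  <chi_4*chi_3, chi_3> = (1/12)[1*(3)*conj(1) + 3*(-1)*conj(1) + 4*(0)*conj(exp(-2*I*pi/3)) + 4*(0)*conj(exp(2*I*pi/3))]
      = (1/12)[(3) + (-3) + (0) + (0)] = 0/12 = 0
  <chi_4*chi_3, chi_4> = (1/12)[1*(3)*conj(3) + 3*(-1)*conj(-1) + 4*(0)*conj(0) + 4*(0)*conj(0)]
      = (1/12)[(9) + (3) + (0) + (0)] = 12/12 = 1
(Exp terms are combined using exp(i*s)*conj(exp(i*t)) = exp(i*(s-t)), and sums of them are collapsed using the identity that for every m > 1 the m distinct m-th roots of unity sum to 0, e.g. 1 + exp(2*I*pi/3) + exp(-2*I*pi/3) = 0.)
Hence the multiplicities are chi_4: 1. Dimension check: dim(chi_4)*dim(chi_3) = 3*1 = 3 and sum (mult * dim) = 1*3 = 3.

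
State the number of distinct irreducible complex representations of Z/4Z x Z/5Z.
20

Derivation: The number of irreducible complex representations of a finite group equals its number of conjugacy classes. Z/4Z x Z/5Z is abelian of order 20, so every element is its own conjugacy class: 20 classes, so Z/4Z x Z/5Z (order 20) has exactly 20 irreducible complex representations.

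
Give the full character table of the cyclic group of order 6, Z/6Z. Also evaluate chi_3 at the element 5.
Character table of Z/6Z (irreps indexed chi_0,...,chi_5 with chi_k(m) = zeta_6^(k*m), zeta_6 = exp(2*pi*i/6)):
  irrep \ class  {0} (size 1)  {1} (size 1)    {2} (size 1)    {3} (size 1)  {4} (size 1)    {5} (size 1)  
  chi_0          1             1               1               1             1               1             
  chi_1          1             exp(I*pi/3)     exp(2*I*pi/3)   -1            exp(-2*I*pi/3)  exp(-I*pi/3)  
  chi_2          1             exp(2*I*pi/3)   exp(-2*I*pi/3)  1             exp(2*I*pi/3)   exp(-2*I*pi/3)
  chi_3          1             -1              1               -1            1               -1            
  chi_4          1             exp(-2*I*pi/3)  exp(2*I*pi/3)   1             exp(-2*I*pi/3)  exp(2*I*pi/3) 
  chi_5          1             exp(-I*pi/3)    exp(-2*I*pi/3)  -1            exp(2*I*pi/3)   exp(I*pi/3)   

Spot check: chi_3(5) = zeta_6^(3*5) = zeta_6^15 = -1.

Solution. Z/6Z is abelian, so all 6 irreducible complex representations are 1-dimensional. They are given by chi_k(m) = zeta_6^(k*m) for k = 0,...,5. Row orthogonality: sum_m chi_k(m) conj(chi_l(m)) = 6 * [k = l].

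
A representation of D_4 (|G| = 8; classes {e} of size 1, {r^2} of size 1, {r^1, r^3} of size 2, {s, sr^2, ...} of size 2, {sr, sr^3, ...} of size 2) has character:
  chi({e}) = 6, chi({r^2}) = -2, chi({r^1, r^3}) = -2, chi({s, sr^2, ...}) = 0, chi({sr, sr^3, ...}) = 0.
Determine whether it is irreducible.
Not irreducible (reducible): <chi, chi> = 6 > 1.

Why: <chi, chi> = (1/|G|) sum_C |C| * |chi(C)|^2 = (1/8)[1*|6|^2 + 1*|-2|^2 + 2*|-2|^2 + 2*|0|^2 + 2*|0|^2]
  = (1/8)[(36) + (4) + (8) + (0) + (0)] = 48/8 = 6.
A character is irreducible iff <chi, chi> = 1, so this representation is reducible.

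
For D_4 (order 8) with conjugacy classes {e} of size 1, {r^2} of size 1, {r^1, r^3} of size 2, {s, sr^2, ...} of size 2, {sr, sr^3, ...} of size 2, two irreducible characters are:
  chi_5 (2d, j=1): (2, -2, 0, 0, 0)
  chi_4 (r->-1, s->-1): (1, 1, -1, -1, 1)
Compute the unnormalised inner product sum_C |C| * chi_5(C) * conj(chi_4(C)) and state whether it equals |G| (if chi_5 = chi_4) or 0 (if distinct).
Sum = 0; so <chi_5, chi_4> = 0 (distinct irreducibles are orthogonal).

Details: Compute term by term over conjugacy classes (|C| * chi_5(C) * conj(chi_4(C))):
  1*(2)*conj(1) + 1*(-2)*conj(1) + 2*(0)*conj(-1) + 2*(0)*conj(-1) + 2*(0)*conj(1)
  = (2) + (-2) + (0) + (0) + (0)
  = 0.
Dividing by |G| = 8 gives 0/8 = 0, matching the row-orthogonality relation <chi_5, chi_4> = [chi_5 = chi_4].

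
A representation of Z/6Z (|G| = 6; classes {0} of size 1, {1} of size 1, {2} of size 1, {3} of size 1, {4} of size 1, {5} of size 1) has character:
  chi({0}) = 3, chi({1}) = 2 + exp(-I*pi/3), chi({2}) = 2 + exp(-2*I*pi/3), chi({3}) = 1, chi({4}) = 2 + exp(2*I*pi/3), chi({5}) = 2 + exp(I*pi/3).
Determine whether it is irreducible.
Not irreducible (reducible): <chi, chi> = 5 > 1.

Derivation: <chi, chi> = (1/|G|) sum_C |C| * |chi(C)|^2 = (1/6)[1*|3|^2 + 1*|2 + exp(-I*pi/3)|^2 + 1*|2 + exp(-2*I*pi/3)|^2 + 1*|1|^2 + 1*|2 + exp(2*I*pi/3)|^2 + 1*|2 + exp(I*pi/3)|^2]
  = (1/6)[(9) + (7) + (3) + (1) + (3) + (7)] = 30/6 = 5.
(Exp terms are combined using exp(i*s)*conj(exp(i*t)) = exp(i*(s-t)), and sums of them are collapsed using the identity that for every m > 1 the m distinct m-th roots of unity sum to 0, e.g. 1 + exp(2*I*pi/3) + exp(-2*I*pi/3) = 0.)
A character is irreducible iff <chi, chi> = 1, so this representation is reducible.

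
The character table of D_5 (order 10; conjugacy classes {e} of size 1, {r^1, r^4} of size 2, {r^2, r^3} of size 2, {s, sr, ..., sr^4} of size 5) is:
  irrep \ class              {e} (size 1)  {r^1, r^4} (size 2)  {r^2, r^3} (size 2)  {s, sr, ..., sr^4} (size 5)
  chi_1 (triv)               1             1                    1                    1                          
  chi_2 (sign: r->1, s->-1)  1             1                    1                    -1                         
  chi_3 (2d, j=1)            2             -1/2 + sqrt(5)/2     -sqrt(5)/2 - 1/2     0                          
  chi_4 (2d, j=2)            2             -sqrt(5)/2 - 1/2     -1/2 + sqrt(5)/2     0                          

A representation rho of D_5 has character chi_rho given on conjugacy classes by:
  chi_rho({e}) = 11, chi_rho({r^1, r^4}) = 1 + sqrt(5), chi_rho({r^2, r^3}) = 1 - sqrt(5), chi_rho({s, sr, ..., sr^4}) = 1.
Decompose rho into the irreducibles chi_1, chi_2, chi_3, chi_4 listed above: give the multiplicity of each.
Multiplicities: chi_1: 2, chi_2: 1, chi_3: 3, chi_4: 1.

Argument: Use <chi_rho, chi> = (1/|G|) sum_C |C| * chi_rho(C) * conj(chi(C)) with |G| = 10 for each irreducible chi in the table:
  <chi_rho, chi_1> = (1/10)[1*(11)*conj(1) + 2*(1 + sqrt(5))*conj(1) + 2*(1 - sqrt(5))*conj(1) + 5*(1)*conj(1)]
      = (1/10)[(11) + (2 + 2*sqrt(5)) + (2 - 2*sqrt(5)) + (5)] = 20/10 = 2
  <chi_rho, chi_2> = (1/10)[1*(11)*conj(1) + 2*(1 + sqrt(5))*conj(1) + 2*(1 - sqrt(5))*conj(1) + 5*(1)*conj(-1)]
      = (1/10)[(11) + (2 + 2*sqrt(5)) + (2 - 2*sqrt(5)) + (-5)] = 10/10 = 1
  <chi_rho, chi_3> = (1/10)[1*(11)*conj(2) + 2*(1 + sqrt(5))*conj(-1/2 + sqrt(5)/2) + 2*(1 - sqrt(5))*conj(-sqrt(5)/2 - 1/2) + 5*(1)*conj(0)]
      = (1/10)[(22) + (4) + (4) + (0)] = 30/10 = 3
  <chi_rho, chi_4> = (1/10)[1*(11)*conj(2) + 2*(1 + sqrt(5))*conj(-sqrt(5)/2 - 1/2) + 2*(1 - sqrt(5))*conj(-1/2 + sqrt(5)/2) + 5*(1)*conj(0)]
      = (1/10)[(22) + (-6 - 2*sqrt(5)) + (-6 + 2*sqrt(5)) + (0)] = 10/10 = 1
Dimension check: dim(rho) = sum (mult * dim) = 2*1 + 1*1 + 3*2 + 1*2 = 11 = chi_rho(e) = 11.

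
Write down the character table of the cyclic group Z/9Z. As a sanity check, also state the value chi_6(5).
Character table of Z/9Z (irreps indexed chi_0,...,chi_8 with chi_k(m) = zeta_9^(k*m), zeta_9 = exp(2*pi*i/9)):
  irrep \ class  {0} (size 1)  {1} (size 1)    {2} (size 1)    {3} (size 1)    {4} (size 1)    {5} (size 1)    {6} (size 1)    {7} (size 1)    {8} (size 1)  
  chi_0          1             1               1               1               1               1               1               1               1             
  chi_1          1             exp(2*I*pi/9)   exp(4*I*pi/9)   exp(2*I*pi/3)   exp(8*I*pi/9)   exp(-8*I*pi/9)  exp(-2*I*pi/3)  exp(-4*I*pi/9)  exp(-2*I*pi/9)
  chi_2          1             exp(4*I*pi/9)   exp(8*I*pi/9)   exp(-2*I*pi/3)  exp(-2*I*pi/9)  exp(2*I*pi/9)   exp(2*I*pi/3)   exp(-8*I*pi/9)  exp(-4*I*pi/9)
  chi_3          1             exp(2*I*pi/3)   exp(-2*I*pi/3)  1               exp(2*I*pi/3)   exp(-2*I*pi/3)  1               exp(2*I*pi/3)   exp(-2*I*pi/3)
  chi_4          1             exp(8*I*pi/9)   exp(-2*I*pi/9)  exp(2*I*pi/3)   exp(-4*I*pi/9)  exp(4*I*pi/9)   exp(-2*I*pi/3)  exp(2*I*pi/9)   exp(-8*I*pi/9)
  chi_5          1             exp(-8*I*pi/9)  exp(2*I*pi/9)   exp(-2*I*pi/3)  exp(4*I*pi/9)   exp(-4*I*pi/9)  exp(2*I*pi/3)   exp(-2*I*pi/9)  exp(8*I*pi/9) 
  chi_6          1             exp(-2*I*pi/3)  exp(2*I*pi/3)   1               exp(-2*I*pi/3)  exp(2*I*pi/3)   1               exp(-2*I*pi/3)  exp(2*I*pi/3) 
  chi_7          1             exp(-4*I*pi/9)  exp(-8*I*pi/9)  exp(2*I*pi/3)   exp(2*I*pi/9)   exp(-2*I*pi/9)  exp(-2*I*pi/3)  exp(8*I*pi/9)   exp(4*I*pi/9) 
  chi_8          1             exp(-2*I*pi/9)  exp(-4*I*pi/9)  exp(-2*I*pi/3)  exp(-8*I*pi/9)  exp(8*I*pi/9)   exp(2*I*pi/3)   exp(4*I*pi/9)   exp(2*I*pi/9) 

Spot check: chi_6(5) = zeta_9^(6*5) = zeta_9^30 = exp(2*I*pi/3).

Solution. Z/9Z is abelian, so all 9 irreducible complex representations are 1-dimensional. They are given by chi_k(m) = zeta_9^(k*m) for k = 0,...,8. Row orthogonality: sum_m chi_k(m) conj(chi_l(m)) = 9 * [k = l].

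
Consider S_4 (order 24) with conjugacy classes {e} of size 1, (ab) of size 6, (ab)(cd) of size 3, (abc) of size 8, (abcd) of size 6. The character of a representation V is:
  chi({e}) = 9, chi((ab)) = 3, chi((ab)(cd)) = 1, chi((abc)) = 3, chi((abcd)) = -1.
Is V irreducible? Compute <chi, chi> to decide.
Not irreducible (reducible): <chi, chi> = 9 > 1.

<chi, chi> = (1/|G|) sum_C |C| * |chi(C)|^2 = (1/24)[1*|9|^2 + 6*|3|^2 + 3*|1|^2 + 8*|3|^2 + 6*|-1|^2]
  = (1/24)[(81) + (54) + (3) + (72) + (6)] = 216/24 = 9.
A character is irreducible iff <chi, chi> = 1, so this representation is reducible.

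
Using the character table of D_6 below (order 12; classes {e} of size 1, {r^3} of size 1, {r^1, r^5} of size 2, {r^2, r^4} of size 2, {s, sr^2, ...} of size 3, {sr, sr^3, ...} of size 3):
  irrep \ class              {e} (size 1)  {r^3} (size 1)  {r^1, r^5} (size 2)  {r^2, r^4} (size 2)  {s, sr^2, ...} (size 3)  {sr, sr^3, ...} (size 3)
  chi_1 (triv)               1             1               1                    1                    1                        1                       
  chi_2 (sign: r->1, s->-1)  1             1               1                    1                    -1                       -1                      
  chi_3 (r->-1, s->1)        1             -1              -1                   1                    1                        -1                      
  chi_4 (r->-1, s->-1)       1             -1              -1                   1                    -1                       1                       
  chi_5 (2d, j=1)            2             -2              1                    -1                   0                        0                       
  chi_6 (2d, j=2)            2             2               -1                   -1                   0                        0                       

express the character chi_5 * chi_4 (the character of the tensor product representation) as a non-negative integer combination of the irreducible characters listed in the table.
chi_5 tensor chi_4 = chi_6 (all other irreducibles have multiplicity 0).

Reasoning: The character of a tensor product is the pointwise product (chi_5 * chi_4)(C) = chi_5(C) * chi_4(C):
  {e}: (2)*(1), {r^3}: (-2)*(-1), {r^1, r^5}: (1)*(-1), {r^2, r^4}: (-1)*(1), {s, sr^2, ...}: (0)*(-1), {sr, sr^3, ...}: (0)*(1)
so (chi_5 * chi_4) takes values
  {e} -> 2, {r^3} -> 2, {r^1, r^5} -> -1, {r^2, r^4} -> -1, {s, sr^2, ...} -> 0, {sr, sr^3, ...} -> 0.
Now take the inner product of this character with each irreducible chi from the table, <chi_5*chi_4, chi> = (1/12) sum_C |C| (chi_5*chi_4)(C) conj(chi(C)):
  <chi_5*chi_4, chi_1> = (1/12)[1*(2)*conj(1) + 1*(2)*conj(1) + 2*(-1)*conj(1) + 2*(-1)*conj(1) + 3*(0)*conj(1) + 3*(0)*conj(1)]
      = (1/12)[(2) + (2) + (-2) + (-2) + (0) + (0)] = 0/12 = 0
  <chi_5*chi_4, chi_2> = (1/12)[1*(2)*conj(1) + 1*(2)*conj(1) + 2*(-1)*conj(1) + 2*(-1)*conj(1) + 3*(0)*conj(-1) + 3*(0)*conj(-1)]
      = (1/12)[(2) + (2) + (-2) + (-2) + (0) + (0)] = 0/12 = 0
  <chi_5*chi_4, chi_3> = (1/12)[1*(2)*conj(1) + 1*(2)*conj(-1) + 2*(-1)*conj(-1) + 2*(-1)*conj(1) + 3*(0)*conj(1) + 3*(0)*conj(-1)]
      = (1/12)[(2) + (-2) + (2) + (-2) + (0) + (0)] = 0/12 = 0
  <chi_5*chi_4, chi_4> = (1/12)[1*(2)*conj(1) + 1*(2)*conj(-1) + 2*(-1)*conj(-1) + 2*(-1)*conj(1) + 3*(0)*conj(-1) + 3*(0)*conj(1)]
      = (1/12)[(2) + (-2) + (2) + (-2) + (0) + (0)] = 0/12 = 0
  <chi_5*chi_4, chi_5> = (1/12)[1*(2)*conj(2) + 1*(2)*conj(-2) + 2*(-1)*conj(1) + 2*(-1)*conj(-1) + 3*(0)*conj(0) + 3*(0)*conj(0)]
      = (1/12)[(4) + (-4) + (-2) + (2) + (0) + (0)] = 0/12 = 0
  <chi_5*chi_4, chi_6> = (1/12)[1*(2)*conj(2) + 1*(2)*conj(2) + 2*(-1)*conj(-1) + 2*(-1)*conj(-1) + 3*(0)*conj(0) + 3*(0)*conj(0)]
      = (1/12)[(4) + (4) + (2) + (2) + (0) + (0)] = 12/12 = 1
Hence the multiplicities are chi_6: 1. Dimension check: dim(chi_5)*dim(chi_4) = 2*1 = 2 and sum (mult * dim) = 1*2 = 2.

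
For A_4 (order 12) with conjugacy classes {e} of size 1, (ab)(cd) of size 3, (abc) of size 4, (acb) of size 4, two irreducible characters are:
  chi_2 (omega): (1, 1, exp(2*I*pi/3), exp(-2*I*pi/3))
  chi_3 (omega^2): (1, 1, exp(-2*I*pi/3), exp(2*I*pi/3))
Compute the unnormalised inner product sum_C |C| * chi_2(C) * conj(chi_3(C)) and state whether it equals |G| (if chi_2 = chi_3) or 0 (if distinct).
Sum = 0; so <chi_2, chi_3> = 0 (distinct irreducibles are orthogonal).

Compute term by term over conjugacy classes (|C| * chi_2(C) * conj(chi_3(C))):
  1*(1)*conj(1) + 3*(1)*conj(1) + 4*(exp(2*I*pi/3))*conj(exp(-2*I*pi/3)) + 4*(exp(-2*I*pi/3))*conj(exp(2*I*pi/3))
  = (1) + (3) + (4*exp(-2*I*pi/3)) + (4*exp(2*I*pi/3))
  = 0.
(Exp terms are combined using exp(i*s)*conj(exp(i*t)) = exp(i*(s-t)), and sums of them are collapsed using the identity that for every m > 1 the m distinct m-th roots of unity sum to 0, e.g. 1 + exp(2*I*pi/3) + exp(-2*I*pi/3) = 0.)
Dividing by |G| = 12 gives 0/12 = 0, matching the row-orthogonality relation <chi_2, chi_3> = [chi_2 = chi_3].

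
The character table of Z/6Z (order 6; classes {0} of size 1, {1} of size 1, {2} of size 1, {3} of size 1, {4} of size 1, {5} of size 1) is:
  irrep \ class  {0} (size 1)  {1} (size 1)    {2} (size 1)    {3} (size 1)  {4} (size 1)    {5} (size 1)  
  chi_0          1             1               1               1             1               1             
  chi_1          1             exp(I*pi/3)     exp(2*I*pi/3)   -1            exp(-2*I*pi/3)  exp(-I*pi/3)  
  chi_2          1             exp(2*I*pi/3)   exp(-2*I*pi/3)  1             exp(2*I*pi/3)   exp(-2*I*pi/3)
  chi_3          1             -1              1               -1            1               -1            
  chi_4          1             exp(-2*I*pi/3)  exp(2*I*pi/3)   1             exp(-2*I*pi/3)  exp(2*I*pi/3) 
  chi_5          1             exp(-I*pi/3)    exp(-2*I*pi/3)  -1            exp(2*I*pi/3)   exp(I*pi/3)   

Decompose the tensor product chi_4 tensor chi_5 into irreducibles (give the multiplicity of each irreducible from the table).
chi_4 tensor chi_5 = chi_3 (all other irreducibles have multiplicity 0).

Reasoning: The character of a tensor product is the pointwise product (chi_4 * chi_5)(C) = chi_4(C) * chi_5(C):
  {0}: (1)*(1), {1}: (exp(-2*I*pi/3))*(exp(-I*pi/3)), {2}: (exp(2*I*pi/3))*(exp(-2*I*pi/3)), {3}: (1)*(-1), {4}: (exp(-2*I*pi/3))*(exp(2*I*pi/3)), {5}: (exp(2*I*pi/3))*(exp(I*pi/3))
so (chi_4 * chi_5) takes values
  {0} -> 1, {1} -> -1, {2} -> 1, {3} -> -1, {4} -> 1, {5} -> -1.
Now take the inner product of this character with each irreducible chi from the table, <chi_4*chi_5, chi> = (1/6) sum_C |C| (chi_4*chi_5)(C) conj(chi(C)):
  <chi_4*chi_5, chi_0> = (1/6)[1*(1)*conj(1) + 1*(-1)*conj(1) + 1*(1)*conj(1) + 1*(-1)*conj(1) + 1*(1)*conj(1) + 1*(-1)*conj(1)]
      = (1/6)[(1) + (-1) + (1) + (-1) + (1) + (-1)] = 0/6 = 0
  <chi_4*chi_5, chi_1> = (1/6)[1*(1)*conj(1) + 1*(-1)*conj(exp(I*pi/3)) + 1*(1)*conj(exp(2*I*pi/3)) + 1*(-1)*conj(-1) + 1*(1)*conj(exp(-2*I*pi/3)) + 1*(-1)*conj(exp(-I*pi/3))]
      = (1/6)[(1) + (-exp(-I*pi/3)) + (exp(-2*I*pi/3)) + (1) + (exp(2*I*pi/3)) + (-exp(I*pi/3))] = 0/6 = 0
  <chi_4*chi_5, chi_2> = (1/6)[1*(1)*conj(1) + 1*(-1)*conj(exp(2*I*pi/3)) + 1*(1)*conj(exp(-2*I*pi/3)) + 1*(-1)*conj(1) + 1*(1)*conj(exp(2*I*pi/3)) + 1*(-1)*conj(exp(-2*I*pi/3))]
      = (1/6)[(1) + (-exp(-2*I*pi/3)) + (exp(2*I*pi/3)) + (-1) + (exp(-2*I*pi/3)) + (-exp(2*I*pi/3))] = 0/6 = 0
  <chi_4*chi_5, chi_3> = (1/6)[1*(1)*conj(1) + 1*(-1)*conj(-1) + 1*(1)*conj(1) + 1*(-1)*conj(-1) + 1*(1)*conj(1) + 1*(-1)*conj(-1)]
      = (1/6)[(1) + (1) + (1) + (1) + (1) + (1)] = 6/6 = 1
  <chi_4*chi_5, chi_4> = (1/6)[1*(1)*conj(1) + 1*(-1)*conj(exp(-2*I*pi/3)) + 1*(1)*conj(exp(2*I*pi/3)) + 1*(-1)*conj(1) + 1*(1)*conj(exp(-2*I*pi/3)) + 1*(-1)*conj(exp(2*I*pi/3))]
      = (1/6)[(1) + (-exp(2*I*pi/3)) + (exp(-2*I*pi/3)) + (-1) + (exp(2*I*pi/3)) + (-exp(-2*I*pi/3))] = 0/6 = 0
  <chi_4*chi_5, chi_5> = (1/6)[1*(1)*conj(1) + 1*(-1)*conj(exp(-I*pi/3)) + 1*(1)*conj(exp(-2*I*pi/3)) + 1*(-1)*conj(-1) + 1*(1)*conj(exp(2*I*pi/3)) + 1*(-1)*conj(exp(I*pi/3))]
      = (1/6)[(1) + (-exp(I*pi/3)) + (exp(2*I*pi/3)) + (1) + (exp(-2*I*pi/3)) + (-exp(-I*pi/3))] = 0/6 = 0
(Exp terms are combined using exp(i*s)*conj(exp(i*t)) = exp(i*(s-t)), and sums of them are collapsed using the identity that for every m > 1 the m distinct m-th roots of unity sum to 0, e.g. 1 + exp(2*I*pi/3) + exp(-2*I*pi/3) = 0.)
Hence the multiplicities are chi_3: 1. Dimension check: dim(chi_4)*dim(chi_5) = 1*1 = 1 and sum (mult * dim) = 1*1 = 1.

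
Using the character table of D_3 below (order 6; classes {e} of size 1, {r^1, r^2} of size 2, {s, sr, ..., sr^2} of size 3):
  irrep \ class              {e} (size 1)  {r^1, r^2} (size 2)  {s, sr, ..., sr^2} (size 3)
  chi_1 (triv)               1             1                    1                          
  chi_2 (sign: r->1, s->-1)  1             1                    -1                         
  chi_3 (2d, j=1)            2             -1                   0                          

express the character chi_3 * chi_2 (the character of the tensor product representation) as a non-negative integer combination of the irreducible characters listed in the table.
chi_3 tensor chi_2 = chi_3 (all other irreducibles have multiplicity 0).

Reasoning: The character of a tensor product is the pointwise product (chi_3 * chi_2)(C) = chi_3(C) * chi_2(C):
  {e}: (2)*(1), {r^1, r^2}: (-1)*(1), {s, sr, ..., sr^2}: (0)*(-1)
so (chi_3 * chi_2) takes values
  {e} -> 2, {r^1, r^2} -> -1, {s, sr, ..., sr^2} -> 0.
Now take the inner product of this character with each irreducible chi from the table, <chi_3*chi_2, chi> = (1/6) sum_C |C| (chi_3*chi_2)(C) conj(chi(C)):
  <chi_3*chi_2, chi_1> = (1/6)[1*(2)*conj(1) + 2*(-1)*conj(1) + 3*(0)*conj(1)]
      = (1/6)[(2) + (-2) + (0)] = 0/6 = 0
  <chi_3*chi_2, chi_2> = (1/6)[1*(2)*conj(1) + 2*(-1)*conj(1) + 3*(0)*conj(-1)]
      = (1/6)[(2) + (-2) + (0)] = 0/6 = 0
  <chi_3*chi_2, chi_3> = (1/6)[1*(2)*conj(2) + 2*(-1)*conj(-1) + 3*(0)*conj(0)]
      = (1/6)[(4) + (2) + (0)] = 6/6 = 1
Hence the multiplicities are chi_3: 1. Dimension check: dim(chi_3)*dim(chi_2) = 2*1 = 2 and sum (mult * dim) = 1*2 = 2.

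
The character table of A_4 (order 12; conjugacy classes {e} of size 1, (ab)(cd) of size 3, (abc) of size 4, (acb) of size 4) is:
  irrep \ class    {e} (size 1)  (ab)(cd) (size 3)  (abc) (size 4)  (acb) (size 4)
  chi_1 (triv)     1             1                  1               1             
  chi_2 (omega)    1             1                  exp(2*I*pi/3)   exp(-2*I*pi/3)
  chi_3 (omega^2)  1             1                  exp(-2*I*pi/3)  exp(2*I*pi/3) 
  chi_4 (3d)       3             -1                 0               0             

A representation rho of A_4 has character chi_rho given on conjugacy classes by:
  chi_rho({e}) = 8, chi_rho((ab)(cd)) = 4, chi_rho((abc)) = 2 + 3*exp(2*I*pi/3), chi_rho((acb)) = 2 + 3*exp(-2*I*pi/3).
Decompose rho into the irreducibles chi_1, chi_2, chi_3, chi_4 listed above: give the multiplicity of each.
Multiplicities: chi_1: 2, chi_2: 3, chi_3: 0, chi_4: 1.

Why: Use <chi_rho, chi> = (1/|G|) sum_C |C| * chi_rho(C) * conj(chi(C)) with |G| = 12 for each irreducible chi in the table:
  <chi_rho, chi_1> = (1/12)[1*(8)*conj(1) + 3*(4)*conj(1) + 4*(2 + 3*exp(2*I*pi/3))*conj(1) + 4*(2 + 3*exp(-2*I*pi/3))*conj(1)]
      = (1/12)[(8) + (12) + (8 + 12*exp(2*I*pi/3)) + (8 + 12*exp(-2*I*pi/3))] = 24/12 = 2
  <chi_rho, chi_2> = (1/12)[1*(8)*conj(1) + 3*(4)*conj(1) + 4*(2 + 3*exp(2*I*pi/3))*conj(exp(2*I*pi/3)) + 4*(2 + 3*exp(-2*I*pi/3))*conj(exp(-2*I*pi/3))]
      = (1/12)[(8) + (12) + (12 + 8*exp(-2*I*pi/3)) + (12 + 8*exp(2*I*pi/3))] = 36/12 = 3
  <chi_rho, chi_3> = (1/12)[1*(8)*conj(1) + 3*(4)*conj(1) + 4*(2 + 3*exp(2*I*pi/3))*conj(exp(-2*I*pi/3)) + 4*(2 + 3*exp(-2*I*pi/3))*conj(exp(2*I*pi/3))]
      = (1/12)[(8) + (12) + (12*exp(-2*I*pi/3) + 8*exp(2*I*pi/3)) + (8*exp(-2*I*pi/3) + 12*exp(2*I*pi/3))] = 0/12 = 0
  <chi_rho, chi_4> = (1/12)[1*(8)*conj(3) + 3*(4)*conj(-1) + 4*(2 + 3*exp(2*I*pi/3))*conj(0) + 4*(2 + 3*exp(-2*I*pi/3))*conj(0)]
      = (1/12)[(24) + (-12) + (0) + (0)] = 12/12 = 1
(Exp terms are combined using exp(i*s)*conj(exp(i*t)) = exp(i*(s-t)), and sums of them are collapsed using the identity that for every m > 1 the m distinct m-th roots of unity sum to 0, e.g. 1 + exp(2*I*pi/3) + exp(-2*I*pi/3) = 0.)
Dimension check: dim(rho) = sum (mult * dim) = 2*1 + 3*1 + 0*1 + 1*3 = 8 = chi_rho(e) = 8.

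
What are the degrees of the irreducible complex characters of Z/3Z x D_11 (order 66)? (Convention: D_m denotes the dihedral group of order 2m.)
Dimensions: 1, 1, 1, 1, 1, 1, 2, 2, 2, 2, 2, 2, 2, 2, 2, 2, 2, 2, 2, 2, 2

Solution. There are 21 irreducibles (= number of conjugacy classes). Their dimensions d_i satisfy sum d_i^2 = |G| = 66: 1 + 1 + 1 + 1 + 1 + 1 + 4 + 4 + 4 + 4 + 4 + 4 + 4 + 4 + 4 + 4 + 4 + 4 + 4 + 4 + 4 = 66. (For the product with Z/3Z: each of the 3 1-dim characters of Z/3Z tensors with each irrep of D_11, giving 3 copies of each D_11-dimension.)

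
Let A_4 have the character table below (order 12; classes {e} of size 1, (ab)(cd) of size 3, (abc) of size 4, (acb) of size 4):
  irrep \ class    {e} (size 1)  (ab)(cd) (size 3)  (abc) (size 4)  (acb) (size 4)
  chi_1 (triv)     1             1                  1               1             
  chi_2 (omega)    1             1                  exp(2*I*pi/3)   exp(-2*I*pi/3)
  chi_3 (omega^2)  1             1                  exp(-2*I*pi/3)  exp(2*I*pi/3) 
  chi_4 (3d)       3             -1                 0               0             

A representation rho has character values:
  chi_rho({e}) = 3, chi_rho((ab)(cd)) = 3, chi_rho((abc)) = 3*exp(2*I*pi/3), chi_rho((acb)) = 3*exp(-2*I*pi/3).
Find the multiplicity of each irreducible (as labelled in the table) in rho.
Multiplicities: chi_1: 0, chi_2: 3, chi_3: 0, chi_4: 0.

Argument: Use <chi_rho, chi> = (1/|G|) sum_C |C| * chi_rho(C) * conj(chi(C)) with |G| = 12 for each irreducible chi in the table:
  <chi_rho, chi_1> = (1/12)[1*(3)*conj(1) + 3*(3)*conj(1) + 4*(3*exp(2*I*pi/3))*conj(1) + 4*(3*exp(-2*I*pi/3))*conj(1)]
      = (1/12)[(3) + (9) + (12*exp(2*I*pi/3)) + (12*exp(-2*I*pi/3))] = 0/12 = 0
  <chi_rho, chi_2> = (1/12)[1*(3)*conj(1) + 3*(3)*conj(1) + 4*(3*exp(2*I*pi/3))*conj(exp(2*I*pi/3)) + 4*(3*exp(-2*I*pi/3))*conj(exp(-2*I*pi/3))]
      = (1/12)[(3) + (9) + (12) + (12)] = 36/12 = 3
  <chi_rho, chi_3> = (1/12)[1*(3)*conj(1) + 3*(3)*conj(1) + 4*(3*exp(2*I*pi/3))*conj(exp(-2*I*pi/3)) + 4*(3*exp(-2*I*pi/3))*conj(exp(2*I*pi/3))]
      = (1/12)[(3) + (9) + (12*exp(-2*I*pi/3)) + (12*exp(2*I*pi/3))] = 0/12 = 0
  <chi_rho, chi_4> = (1/12)[1*(3)*conj(3) + 3*(3)*conj(-1) + 4*(3*exp(2*I*pi/3))*conj(0) + 4*(3*exp(-2*I*pi/3))*conj(0)]
      = (1/12)[(9) + (-9) + (0) + (0)] = 0/12 = 0
(Exp terms are combined using exp(i*s)*conj(exp(i*t)) = exp(i*(s-t)), and sums of them are collapsed using the identity that for every m > 1 the m distinct m-th roots of unity sum to 0, e.g. 1 + exp(2*I*pi/3) + exp(-2*I*pi/3) = 0.)
Dimension check: dim(rho) = sum (mult * dim) = 0*1 + 3*1 + 0*1 + 0*3 = 3 = chi_rho(e) = 3.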